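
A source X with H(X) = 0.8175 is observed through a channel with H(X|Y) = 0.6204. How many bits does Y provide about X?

I(X;Y) = H(X) - H(X|Y)
I(X;Y) = 0.8175 - 0.6204 = 0.1971 bits


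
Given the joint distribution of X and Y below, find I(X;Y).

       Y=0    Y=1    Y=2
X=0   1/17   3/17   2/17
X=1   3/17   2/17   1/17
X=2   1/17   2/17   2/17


H(X) = 1.5799, H(Y) = 1.5657, H(X,Y) = 3.0575
I(X;Y) = H(X) + H(Y) - H(X,Y) = 0.0880 bits


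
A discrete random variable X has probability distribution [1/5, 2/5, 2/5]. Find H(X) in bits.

H(X) = -Σ p(x) log₂ p(x)
  -1/5 × log₂(1/5) = 0.4644
  -2/5 × log₂(2/5) = 0.5288
  -2/5 × log₂(2/5) = 0.5288
H(X) = 1.5219 bits


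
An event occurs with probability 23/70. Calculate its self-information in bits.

Information content I(x) = -log₂(p(x))
I = -log₂(23/70) = -log₂(0.3286)
I = 1.6057 bits


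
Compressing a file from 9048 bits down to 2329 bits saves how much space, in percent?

Space savings = (1 - Compressed/Original) × 100%
= (1 - 2329/9048) × 100%
= 74.26%


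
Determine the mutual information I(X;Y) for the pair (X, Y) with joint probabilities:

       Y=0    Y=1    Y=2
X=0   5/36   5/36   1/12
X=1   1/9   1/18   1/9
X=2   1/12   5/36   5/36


H(X) = 1.5746, H(Y) = 1.5850, H(X,Y) = 3.1158
I(X;Y) = H(X) + H(Y) - H(X,Y) = 0.0438 bits


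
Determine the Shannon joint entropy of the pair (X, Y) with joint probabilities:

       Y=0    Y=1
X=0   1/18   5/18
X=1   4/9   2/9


H(X,Y) = -Σ p(x,y) log₂ p(x,y)
  p(0,0)=1/18: -0.0556 × log₂(0.0556) = 0.2317
  p(0,1)=5/18: -0.2778 × log₂(0.2778) = 0.5133
  p(1,0)=4/9: -0.4444 × log₂(0.4444) = 0.5200
  p(1,1)=2/9: -0.2222 × log₂(0.2222) = 0.4822
H(X,Y) = 1.7472 bits


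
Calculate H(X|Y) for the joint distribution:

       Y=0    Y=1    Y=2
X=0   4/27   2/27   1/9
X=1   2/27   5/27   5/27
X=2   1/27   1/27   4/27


H(X|Y) = Σ_y p(y) H(X|Y=y)
  p(Y=0) = 7/27, H(X|Y=0) = 1.3788
  p(Y=1) = 8/27, H(X|Y=1) = 1.2988
  p(Y=2) = 4/9, H(X|Y=2) = 1.5546
H(X|Y) = 0.2593×1.3788 + 0.2963×1.2988 + 0.4444×1.5546 = 1.4332 bits


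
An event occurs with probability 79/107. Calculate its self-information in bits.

Information content I(x) = -log₂(p(x))
I = -log₂(79/107) = -log₂(0.7383)
I = 0.4377 bits


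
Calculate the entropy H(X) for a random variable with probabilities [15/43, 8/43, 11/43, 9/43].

H(X) = -Σ p(x) log₂ p(x)
  -15/43 × log₂(15/43) = 0.5300
  -8/43 × log₂(8/43) = 0.4514
  -11/43 × log₂(11/43) = 0.5031
  -9/43 × log₂(9/43) = 0.4723
H(X) = 1.9568 bits


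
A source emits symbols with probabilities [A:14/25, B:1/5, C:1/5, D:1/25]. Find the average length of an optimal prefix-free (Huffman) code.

Huffman tree construction:
Combine smallest probabilities repeatedly
Resulting codes:
  A: 1 (length 1)
  B: 011 (length 3)
  C: 00 (length 2)
  D: 010 (length 3)
Average length = Σ p(s) × length(s) = 1.6800 bits


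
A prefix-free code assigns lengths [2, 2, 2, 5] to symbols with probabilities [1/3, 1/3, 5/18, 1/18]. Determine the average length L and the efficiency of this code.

Average length L = Σ p_i × l_i = 2.1667 bits
Entropy H = 1.8016 bits
Efficiency η = H/L × 100% = 83.15%


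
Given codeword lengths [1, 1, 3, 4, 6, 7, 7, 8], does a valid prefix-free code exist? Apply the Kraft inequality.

Kraft inequality: Σ 2^(-l_i) ≤ 1 for prefix-free code
Calculating: 2^(-1) + 2^(-1) + 2^(-3) + 2^(-4) + 2^(-6) + 2^(-7) + 2^(-7) + 2^(-8)
= 0.5 + 0.5 + 0.125 + 0.0625 + 0.015625 + 0.0078125 + 0.0078125 + 0.00390625
= 1.2227
Since 1.2227 > 1, prefix-free code does not exist


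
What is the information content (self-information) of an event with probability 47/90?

Information content I(x) = -log₂(p(x))
I = -log₂(47/90) = -log₂(0.5222)
I = 0.9373 bits


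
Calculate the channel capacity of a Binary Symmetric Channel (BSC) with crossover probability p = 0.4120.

For BSC with error probability p:
C = 1 - H(p) where H(p) is binary entropy
H(0.4120) = -0.4120 × log₂(0.4120) - 0.5880 × log₂(0.5880)
H(p) = 0.9775
C = 1 - 0.9775 = 0.0225 bits/use


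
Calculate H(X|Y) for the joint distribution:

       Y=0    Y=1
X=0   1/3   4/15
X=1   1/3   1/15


H(X|Y) = Σ_y p(y) H(X|Y=y)
  p(Y=0) = 2/3, H(X|Y=0) = 1.0000
  p(Y=1) = 1/3, H(X|Y=1) = 0.7219
H(X|Y) = 0.6667×1.0000 + 0.3333×0.7219 = 0.9073 bits


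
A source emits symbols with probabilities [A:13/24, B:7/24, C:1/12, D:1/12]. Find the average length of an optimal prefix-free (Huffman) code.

Huffman tree construction:
Combine smallest probabilities repeatedly
Resulting codes:
  A: 1 (length 1)
  B: 01 (length 2)
  C: 000 (length 3)
  D: 001 (length 3)
Average length = Σ p(s) × length(s) = 1.6250 bits


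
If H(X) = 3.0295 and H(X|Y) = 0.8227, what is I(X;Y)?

I(X;Y) = H(X) - H(X|Y)
I(X;Y) = 3.0295 - 0.8227 = 2.2068 bits


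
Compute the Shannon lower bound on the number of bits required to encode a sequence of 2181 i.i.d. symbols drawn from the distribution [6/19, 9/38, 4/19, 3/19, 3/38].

Entropy H = 2.2002 bits/symbol
Minimum bits = H × n = 2.2002 × 2181
= 4798.64 bits


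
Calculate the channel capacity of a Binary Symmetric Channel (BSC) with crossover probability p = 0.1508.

For BSC with error probability p:
C = 1 - H(p) where H(p) is binary entropy
H(0.1508) = -0.1508 × log₂(0.1508) - 0.8492 × log₂(0.8492)
H(p) = 0.6118
C = 1 - 0.6118 = 0.3882 bits/use


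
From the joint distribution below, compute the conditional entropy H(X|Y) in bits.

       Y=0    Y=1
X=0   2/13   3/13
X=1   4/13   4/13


H(X|Y) = Σ_y p(y) H(X|Y=y)
  p(Y=0) = 6/13, H(X|Y=0) = 0.9183
  p(Y=1) = 7/13, H(X|Y=1) = 0.9852
H(X|Y) = 0.4615×0.9183 + 0.5385×0.9852 = 0.9543 bits


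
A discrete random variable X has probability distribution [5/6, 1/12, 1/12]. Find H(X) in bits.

H(X) = -Σ p(x) log₂ p(x)
  -5/6 × log₂(5/6) = 0.2192
  -1/12 × log₂(1/12) = 0.2987
  -1/12 × log₂(1/12) = 0.2987
H(X) = 0.8167 bits


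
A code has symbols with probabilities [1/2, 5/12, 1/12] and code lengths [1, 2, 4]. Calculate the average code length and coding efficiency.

Average length L = Σ p_i × l_i = 1.6667 bits
Entropy H = 1.3250 bits
Efficiency η = H/L × 100% = 79.50%


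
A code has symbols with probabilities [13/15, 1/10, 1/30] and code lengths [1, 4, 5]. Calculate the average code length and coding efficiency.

Average length L = Σ p_i × l_i = 1.4333 bits
Entropy H = 0.6747 bits
Efficiency η = H/L × 100% = 47.07%


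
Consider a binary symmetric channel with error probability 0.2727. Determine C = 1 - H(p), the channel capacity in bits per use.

For BSC with error probability p:
C = 1 - H(p) where H(p) is binary entropy
H(0.2727) = -0.2727 × log₂(0.2727) - 0.7273 × log₂(0.7273)
H(p) = 0.8453
C = 1 - 0.8453 = 0.1547 bits/use


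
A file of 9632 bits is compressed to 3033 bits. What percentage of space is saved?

Space savings = (1 - Compressed/Original) × 100%
= (1 - 3033/9632) × 100%
= 68.51%


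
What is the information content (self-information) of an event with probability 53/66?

Information content I(x) = -log₂(p(x))
I = -log₂(53/66) = -log₂(0.8030)
I = 0.3165 bits


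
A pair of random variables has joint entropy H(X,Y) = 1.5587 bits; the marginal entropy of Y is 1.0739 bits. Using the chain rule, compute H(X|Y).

Chain rule: H(X,Y) = H(X|Y) + H(Y)
H(X|Y) = H(X,Y) - H(Y) = 1.5587 - 1.0739 = 0.4848 bits


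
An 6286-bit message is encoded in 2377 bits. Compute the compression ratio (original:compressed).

Compression ratio = Original / Compressed
= 6286 / 2377 = 2.64:1


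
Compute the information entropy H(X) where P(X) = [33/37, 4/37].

H(X) = -Σ p(x) log₂ p(x)
  -33/37 × log₂(33/37) = 0.1472
  -4/37 × log₂(4/37) = 0.3470
H(X) = 0.4942 bits


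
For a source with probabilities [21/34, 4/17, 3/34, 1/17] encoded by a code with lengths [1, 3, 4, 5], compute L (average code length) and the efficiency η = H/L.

Average length L = Σ p_i × l_i = 1.9706 bits
Entropy H = 1.4700 bits
Efficiency η = H/L × 100% = 74.60%


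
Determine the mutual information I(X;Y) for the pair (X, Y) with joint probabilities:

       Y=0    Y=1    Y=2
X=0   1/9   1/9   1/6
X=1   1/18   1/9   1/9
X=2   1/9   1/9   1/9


H(X) = 1.5715, H(Y) = 1.5715, H(X,Y) = 3.1280
I(X;Y) = H(X) + H(Y) - H(X,Y) = 0.0151 bits


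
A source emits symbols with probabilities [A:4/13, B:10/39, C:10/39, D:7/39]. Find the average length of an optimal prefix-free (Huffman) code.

Huffman tree construction:
Combine smallest probabilities repeatedly
Resulting codes:
  A: 11 (length 2)
  B: 01 (length 2)
  C: 10 (length 2)
  D: 00 (length 2)
Average length = Σ p(s) × length(s) = 2.0000 bits


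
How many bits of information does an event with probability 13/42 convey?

Information content I(x) = -log₂(p(x))
I = -log₂(13/42) = -log₂(0.3095)
I = 1.6919 bits


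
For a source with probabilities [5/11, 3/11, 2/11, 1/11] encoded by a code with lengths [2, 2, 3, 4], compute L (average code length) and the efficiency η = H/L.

Average length L = Σ p_i × l_i = 2.3636 bits
Entropy H = 1.7899 bits
Efficiency η = H/L × 100% = 75.73%


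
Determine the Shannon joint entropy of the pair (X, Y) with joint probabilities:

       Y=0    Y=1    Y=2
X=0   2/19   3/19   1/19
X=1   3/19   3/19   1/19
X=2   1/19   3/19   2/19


H(X,Y) = -Σ p(x,y) log₂ p(x,y)
  p(0,0)=2/19: -0.1053 × log₂(0.1053) = 0.3419
  p(0,1)=3/19: -0.1579 × log₂(0.1579) = 0.4205
  p(0,2)=1/19: -0.0526 × log₂(0.0526) = 0.2236
  p(1,0)=3/19: -0.1579 × log₂(0.1579) = 0.4205
  p(1,1)=3/19: -0.1579 × log₂(0.1579) = 0.4205
  p(1,2)=1/19: -0.0526 × log₂(0.0526) = 0.2236
  p(2,0)=1/19: -0.0526 × log₂(0.0526) = 0.2236
  p(2,1)=3/19: -0.1579 × log₂(0.1579) = 0.4205
  p(2,2)=2/19: -0.1053 × log₂(0.1053) = 0.3419
H(X,Y) = 3.0364 bits


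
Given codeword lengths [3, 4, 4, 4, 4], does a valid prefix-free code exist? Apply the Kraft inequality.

Kraft inequality: Σ 2^(-l_i) ≤ 1 for prefix-free code
Calculating: 2^(-3) + 2^(-4) + 2^(-4) + 2^(-4) + 2^(-4)
= 0.125 + 0.0625 + 0.0625 + 0.0625 + 0.0625
= 0.3750
Since 0.3750 ≤ 1, prefix-free code exists


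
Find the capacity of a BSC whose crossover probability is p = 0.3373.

For BSC with error probability p:
C = 1 - H(p) where H(p) is binary entropy
H(0.3373) = -0.3373 × log₂(0.3373) - 0.6627 × log₂(0.6627)
H(p) = 0.9222
C = 1 - 0.9222 = 0.0778 bits/use


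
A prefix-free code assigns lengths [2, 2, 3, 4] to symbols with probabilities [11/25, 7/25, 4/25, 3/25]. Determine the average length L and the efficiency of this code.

Average length L = Σ p_i × l_i = 2.4000 bits
Entropy H = 1.8255 bits
Efficiency η = H/L × 100% = 76.06%


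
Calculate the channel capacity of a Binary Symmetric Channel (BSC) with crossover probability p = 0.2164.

For BSC with error probability p:
C = 1 - H(p) where H(p) is binary entropy
H(0.2164) = -0.2164 × log₂(0.2164) - 0.7836 × log₂(0.7836)
H(p) = 0.7535
C = 1 - 0.7535 = 0.2465 bits/use


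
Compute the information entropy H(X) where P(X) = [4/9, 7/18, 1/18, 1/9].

H(X) = -Σ p(x) log₂ p(x)
  -4/9 × log₂(4/9) = 0.5200
  -7/18 × log₂(7/18) = 0.5299
  -1/18 × log₂(1/18) = 0.2317
  -1/9 × log₂(1/9) = 0.3522
H(X) = 1.6337 bits


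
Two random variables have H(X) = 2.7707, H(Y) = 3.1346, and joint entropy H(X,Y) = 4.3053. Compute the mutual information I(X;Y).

I(X;Y) = H(X) + H(Y) - H(X,Y)
I(X;Y) = 2.7707 + 3.1346 - 4.3053 = 1.6 bits


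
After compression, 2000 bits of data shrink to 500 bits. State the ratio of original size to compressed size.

Compression ratio = Original / Compressed
= 2000 / 500 = 4.00:1


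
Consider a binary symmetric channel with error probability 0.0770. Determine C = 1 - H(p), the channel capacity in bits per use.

For BSC with error probability p:
C = 1 - H(p) where H(p) is binary entropy
H(0.0770) = -0.0770 × log₂(0.0770) - 0.9230 × log₂(0.9230)
H(p) = 0.3915
C = 1 - 0.3915 = 0.6085 bits/use


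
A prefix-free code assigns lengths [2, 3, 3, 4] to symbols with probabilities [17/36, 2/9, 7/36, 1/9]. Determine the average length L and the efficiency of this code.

Average length L = Σ p_i × l_i = 2.6389 bits
Entropy H = 1.8050 bits
Efficiency η = H/L × 100% = 68.40%


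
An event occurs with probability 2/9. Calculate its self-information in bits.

Information content I(x) = -log₂(p(x))
I = -log₂(2/9) = -log₂(0.2222)
I = 2.1699 bits


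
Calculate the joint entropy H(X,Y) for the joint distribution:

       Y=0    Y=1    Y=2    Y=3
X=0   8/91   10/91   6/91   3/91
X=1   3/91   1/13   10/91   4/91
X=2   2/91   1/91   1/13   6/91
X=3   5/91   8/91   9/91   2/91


H(X,Y) = -Σ p(x,y) log₂ p(x,y)
  p(0,0)=8/91: -0.0879 × log₂(0.0879) = 0.3084
  p(0,1)=10/91: -0.1099 × log₂(0.1099) = 0.3501
  p(0,2)=6/91: -0.0659 × log₂(0.0659) = 0.2586
  p(0,3)=3/91: -0.0330 × log₂(0.0330) = 0.1623
  p(1,0)=3/91: -0.0330 × log₂(0.0330) = 0.1623
  p(1,1)=1/13: -0.0769 × log₂(0.0769) = 0.2846
  p(1,2)=10/91: -0.1099 × log₂(0.1099) = 0.3501
  p(1,3)=4/91: -0.0440 × log₂(0.0440) = 0.1981
  p(2,0)=2/91: -0.0220 × log₂(0.0220) = 0.1211
  p(2,1)=1/91: -0.0110 × log₂(0.0110) = 0.0715
  p(2,2)=1/13: -0.0769 × log₂(0.0769) = 0.2846
  p(2,3)=6/91: -0.0659 × log₂(0.0659) = 0.2586
  p(3,0)=5/91: -0.0549 × log₂(0.0549) = 0.2300
  p(3,1)=8/91: -0.0879 × log₂(0.0879) = 0.3084
  p(3,2)=9/91: -0.0989 × log₂(0.0989) = 0.3301
  p(3,3)=2/91: -0.0220 × log₂(0.0220) = 0.1211
H(X,Y) = 3.8000 bits


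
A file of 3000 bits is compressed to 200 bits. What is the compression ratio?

Compression ratio = Original / Compressed
= 3000 / 200 = 15.00:1


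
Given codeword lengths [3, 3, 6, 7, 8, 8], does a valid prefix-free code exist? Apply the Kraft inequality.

Kraft inequality: Σ 2^(-l_i) ≤ 1 for prefix-free code
Calculating: 2^(-3) + 2^(-3) + 2^(-6) + 2^(-7) + 2^(-8) + 2^(-8)
= 0.125 + 0.125 + 0.015625 + 0.0078125 + 0.00390625 + 0.00390625
= 0.2812
Since 0.2812 ≤ 1, prefix-free code exists


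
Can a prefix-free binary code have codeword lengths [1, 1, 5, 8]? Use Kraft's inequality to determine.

Kraft inequality: Σ 2^(-l_i) ≤ 1 for prefix-free code
Calculating: 2^(-1) + 2^(-1) + 2^(-5) + 2^(-8)
= 0.5 + 0.5 + 0.03125 + 0.00390625
= 1.0352
Since 1.0352 > 1, prefix-free code does not exist


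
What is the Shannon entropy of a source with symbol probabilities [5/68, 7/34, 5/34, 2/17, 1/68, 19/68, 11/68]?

H(X) = -Σ p(x) log₂ p(x)
  -5/68 × log₂(5/68) = 0.2769
  -7/34 × log₂(7/34) = 0.4694
  -5/34 × log₂(5/34) = 0.4067
  -2/17 × log₂(2/17) = 0.3632
  -1/68 × log₂(1/68) = 0.0895
  -19/68 × log₂(19/68) = 0.5140
  -11/68 × log₂(11/68) = 0.4251
H(X) = 2.5449 bits


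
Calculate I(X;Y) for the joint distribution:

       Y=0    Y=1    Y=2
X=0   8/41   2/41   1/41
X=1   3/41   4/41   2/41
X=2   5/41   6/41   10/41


H(X) = 1.4839, H(Y) = 1.5740, H(X,Y) = 2.8919
I(X;Y) = H(X) + H(Y) - H(X,Y) = 0.1660 bits


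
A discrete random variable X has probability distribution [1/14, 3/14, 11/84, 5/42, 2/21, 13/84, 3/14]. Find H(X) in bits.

H(X) = -Σ p(x) log₂ p(x)
  -1/14 × log₂(1/14) = 0.2720
  -3/14 × log₂(3/14) = 0.4762
  -11/84 × log₂(11/84) = 0.3841
  -5/42 × log₂(5/42) = 0.3655
  -2/21 × log₂(2/21) = 0.3231
  -13/84 × log₂(13/84) = 0.4166
  -3/14 × log₂(3/14) = 0.4762
H(X) = 2.7137 bits


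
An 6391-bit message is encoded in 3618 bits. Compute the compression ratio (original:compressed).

Compression ratio = Original / Compressed
= 6391 / 3618 = 1.77:1


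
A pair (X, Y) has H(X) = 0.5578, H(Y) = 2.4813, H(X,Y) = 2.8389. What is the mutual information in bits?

I(X;Y) = H(X) + H(Y) - H(X,Y)
I(X;Y) = 0.5578 + 2.4813 - 2.8389 = 0.2002 bits


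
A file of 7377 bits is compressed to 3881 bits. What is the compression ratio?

Compression ratio = Original / Compressed
= 7377 / 3881 = 1.90:1


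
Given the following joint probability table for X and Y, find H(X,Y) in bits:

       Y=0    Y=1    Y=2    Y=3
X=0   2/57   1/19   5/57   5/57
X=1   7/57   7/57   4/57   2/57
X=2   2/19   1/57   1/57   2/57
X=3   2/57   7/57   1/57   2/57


H(X,Y) = -Σ p(x,y) log₂ p(x,y)
  p(0,0)=2/57: -0.0351 × log₂(0.0351) = 0.1696
  p(0,1)=1/19: -0.0526 × log₂(0.0526) = 0.2236
  p(0,2)=5/57: -0.0877 × log₂(0.0877) = 0.3080
  p(0,3)=5/57: -0.0877 × log₂(0.0877) = 0.3080
  p(1,0)=7/57: -0.1228 × log₂(0.1228) = 0.3716
  p(1,1)=7/57: -0.1228 × log₂(0.1228) = 0.3716
  p(1,2)=4/57: -0.0702 × log₂(0.0702) = 0.2690
  p(1,3)=2/57: -0.0351 × log₂(0.0351) = 0.1696
  p(2,0)=2/19: -0.1053 × log₂(0.1053) = 0.3419
  p(2,1)=1/57: -0.0175 × log₂(0.0175) = 0.1023
  p(2,2)=1/57: -0.0175 × log₂(0.0175) = 0.1023
  p(2,3)=2/57: -0.0351 × log₂(0.0351) = 0.1696
  p(3,0)=2/57: -0.0351 × log₂(0.0351) = 0.1696
  p(3,1)=7/57: -0.1228 × log₂(0.1228) = 0.3716
  p(3,2)=1/57: -0.0175 × log₂(0.0175) = 0.1023
  p(3,3)=2/57: -0.0351 × log₂(0.0351) = 0.1696
H(X,Y) = 3.7199 bits


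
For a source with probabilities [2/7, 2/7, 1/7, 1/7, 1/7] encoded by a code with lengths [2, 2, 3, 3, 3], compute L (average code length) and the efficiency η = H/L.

Average length L = Σ p_i × l_i = 2.4286 bits
Entropy H = 2.2359 bits
Efficiency η = H/L × 100% = 92.07%


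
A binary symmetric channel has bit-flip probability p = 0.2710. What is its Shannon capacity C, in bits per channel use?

For BSC with error probability p:
C = 1 - H(p) where H(p) is binary entropy
H(0.2710) = -0.2710 × log₂(0.2710) - 0.7290 × log₂(0.7290)
H(p) = 0.8429
C = 1 - 0.8429 = 0.1571 bits/use


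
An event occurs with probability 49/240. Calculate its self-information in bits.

Information content I(x) = -log₂(p(x))
I = -log₂(49/240) = -log₂(0.2042)
I = 2.2922 bits


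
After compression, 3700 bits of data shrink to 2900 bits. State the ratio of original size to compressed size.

Compression ratio = Original / Compressed
= 3700 / 2900 = 1.28:1


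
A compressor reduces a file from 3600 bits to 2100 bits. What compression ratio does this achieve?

Compression ratio = Original / Compressed
= 3600 / 2100 = 1.71:1


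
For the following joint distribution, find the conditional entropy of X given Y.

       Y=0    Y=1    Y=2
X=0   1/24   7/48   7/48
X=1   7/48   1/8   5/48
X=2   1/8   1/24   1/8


H(X|Y) = Σ_y p(y) H(X|Y=y)
  p(Y=0) = 5/16, H(X|Y=0) = 1.4295
  p(Y=1) = 5/16, H(X|Y=1) = 1.4295
  p(Y=2) = 3/8, H(X|Y=2) = 1.5715
H(X|Y) = 0.3125×1.4295 + 0.3125×1.4295 + 0.3750×1.5715 = 1.4827 bits


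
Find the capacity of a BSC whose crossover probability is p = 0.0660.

For BSC with error probability p:
C = 1 - H(p) where H(p) is binary entropy
H(0.0660) = -0.0660 × log₂(0.0660) - 0.9340 × log₂(0.9340)
H(p) = 0.3508
C = 1 - 0.3508 = 0.6492 bits/use


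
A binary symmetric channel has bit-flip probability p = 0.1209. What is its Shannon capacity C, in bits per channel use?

For BSC with error probability p:
C = 1 - H(p) where H(p) is binary entropy
H(0.1209) = -0.1209 × log₂(0.1209) - 0.8791 × log₂(0.8791)
H(p) = 0.5319
C = 1 - 0.5319 = 0.4681 bits/use


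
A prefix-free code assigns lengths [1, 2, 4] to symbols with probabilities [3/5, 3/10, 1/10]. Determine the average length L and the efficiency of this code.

Average length L = Σ p_i × l_i = 1.6000 bits
Entropy H = 1.2955 bits
Efficiency η = H/L × 100% = 80.97%


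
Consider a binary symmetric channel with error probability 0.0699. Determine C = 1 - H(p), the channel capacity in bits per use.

For BSC with error probability p:
C = 1 - H(p) where H(p) is binary entropy
H(0.0699) = -0.0699 × log₂(0.0699) - 0.9301 × log₂(0.9301)
H(p) = 0.3656
C = 1 - 0.3656 = 0.6344 bits/use


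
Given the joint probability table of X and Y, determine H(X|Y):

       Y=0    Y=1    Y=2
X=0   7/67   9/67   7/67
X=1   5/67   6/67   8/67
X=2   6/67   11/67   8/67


H(X|Y) = Σ_y p(y) H(X|Y=y)
  p(Y=0) = 18/67, H(X|Y=0) = 1.5715
  p(Y=1) = 26/67, H(X|Y=1) = 1.5430
  p(Y=2) = 23/67, H(X|Y=2) = 1.5822
H(X|Y) = 0.2687×1.5715 + 0.3881×1.5430 + 0.3433×1.5822 = 1.5641 bits


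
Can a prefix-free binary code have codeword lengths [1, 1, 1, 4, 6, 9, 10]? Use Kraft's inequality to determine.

Kraft inequality: Σ 2^(-l_i) ≤ 1 for prefix-free code
Calculating: 2^(-1) + 2^(-1) + 2^(-1) + 2^(-4) + 2^(-6) + 2^(-9) + 2^(-10)
= 0.5 + 0.5 + 0.5 + 0.0625 + 0.015625 + 0.001953125 + 0.0009765625
= 1.5811
Since 1.5811 > 1, prefix-free code does not exist


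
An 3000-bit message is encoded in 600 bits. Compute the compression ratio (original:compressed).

Compression ratio = Original / Compressed
= 3000 / 600 = 5.00:1


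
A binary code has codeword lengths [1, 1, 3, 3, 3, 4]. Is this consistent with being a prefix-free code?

Kraft inequality: Σ 2^(-l_i) ≤ 1 for prefix-free code
Calculating: 2^(-1) + 2^(-1) + 2^(-3) + 2^(-3) + 2^(-3) + 2^(-4)
= 0.5 + 0.5 + 0.125 + 0.125 + 0.125 + 0.0625
= 1.4375
Since 1.4375 > 1, prefix-free code does not exist


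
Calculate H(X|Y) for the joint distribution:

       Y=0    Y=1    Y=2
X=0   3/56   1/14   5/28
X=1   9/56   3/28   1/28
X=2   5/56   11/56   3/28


H(X|Y) = Σ_y p(y) H(X|Y=y)
  p(Y=0) = 17/56, H(X|Y=0) = 1.4466
  p(Y=1) = 3/8, H(X|Y=1) = 1.4607
  p(Y=2) = 9/28, H(X|Y=2) = 1.3516
H(X|Y) = 0.3036×1.4466 + 0.3750×1.4607 + 0.3214×1.3516 = 1.4214 bits


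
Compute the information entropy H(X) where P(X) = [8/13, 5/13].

H(X) = -Σ p(x) log₂ p(x)
  -8/13 × log₂(8/13) = 0.4310
  -5/13 × log₂(5/13) = 0.5302
H(X) = 0.9612 bits


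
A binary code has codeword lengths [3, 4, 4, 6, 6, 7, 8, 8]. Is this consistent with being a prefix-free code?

Kraft inequality: Σ 2^(-l_i) ≤ 1 for prefix-free code
Calculating: 2^(-3) + 2^(-4) + 2^(-4) + 2^(-6) + 2^(-6) + 2^(-7) + 2^(-8) + 2^(-8)
= 0.125 + 0.0625 + 0.0625 + 0.015625 + 0.015625 + 0.0078125 + 0.00390625 + 0.00390625
= 0.2969
Since 0.2969 ≤ 1, prefix-free code exists


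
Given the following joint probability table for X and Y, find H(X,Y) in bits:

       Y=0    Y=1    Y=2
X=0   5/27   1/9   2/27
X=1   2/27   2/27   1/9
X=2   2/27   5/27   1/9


H(X,Y) = -Σ p(x,y) log₂ p(x,y)
  p(0,0)=5/27: -0.1852 × log₂(0.1852) = 0.4505
  p(0,1)=1/9: -0.1111 × log₂(0.1111) = 0.3522
  p(0,2)=2/27: -0.0741 × log₂(0.0741) = 0.2781
  p(1,0)=2/27: -0.0741 × log₂(0.0741) = 0.2781
  p(1,1)=2/27: -0.0741 × log₂(0.0741) = 0.2781
  p(1,2)=1/9: -0.1111 × log₂(0.1111) = 0.3522
  p(2,0)=2/27: -0.0741 × log₂(0.0741) = 0.2781
  p(2,1)=5/27: -0.1852 × log₂(0.1852) = 0.4505
  p(2,2)=1/9: -0.1111 × log₂(0.1111) = 0.3522
H(X,Y) = 3.0703 bits


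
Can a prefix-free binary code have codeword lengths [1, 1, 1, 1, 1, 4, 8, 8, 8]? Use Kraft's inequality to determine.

Kraft inequality: Σ 2^(-l_i) ≤ 1 for prefix-free code
Calculating: 2^(-1) + 2^(-1) + 2^(-1) + 2^(-1) + 2^(-1) + 2^(-4) + 2^(-8) + 2^(-8) + 2^(-8)
= 0.5 + 0.5 + 0.5 + 0.5 + 0.5 + 0.0625 + 0.00390625 + 0.00390625 + 0.00390625
= 2.5742
Since 2.5742 > 1, prefix-free code does not exist


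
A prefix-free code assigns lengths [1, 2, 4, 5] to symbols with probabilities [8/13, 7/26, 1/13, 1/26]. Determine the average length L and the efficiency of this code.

Average length L = Σ p_i × l_i = 1.6538 bits
Entropy H = 1.4062 bits
Efficiency η = H/L × 100% = 85.02%


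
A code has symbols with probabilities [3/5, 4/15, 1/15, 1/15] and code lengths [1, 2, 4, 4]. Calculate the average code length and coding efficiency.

Average length L = Σ p_i × l_i = 1.6667 bits
Entropy H = 1.4716 bits
Efficiency η = H/L × 100% = 88.30%


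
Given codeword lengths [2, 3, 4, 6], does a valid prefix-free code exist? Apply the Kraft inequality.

Kraft inequality: Σ 2^(-l_i) ≤ 1 for prefix-free code
Calculating: 2^(-2) + 2^(-3) + 2^(-4) + 2^(-6)
= 0.25 + 0.125 + 0.0625 + 0.015625
= 0.4531
Since 0.4531 ≤ 1, prefix-free code exists


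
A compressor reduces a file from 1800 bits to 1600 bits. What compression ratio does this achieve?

Compression ratio = Original / Compressed
= 1800 / 1600 = 1.12:1


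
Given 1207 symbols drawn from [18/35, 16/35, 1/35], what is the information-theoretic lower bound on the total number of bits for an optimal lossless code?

Entropy H = 1.1562 bits/symbol
Minimum bits = H × n = 1.1562 × 1207
= 1395.51 bits


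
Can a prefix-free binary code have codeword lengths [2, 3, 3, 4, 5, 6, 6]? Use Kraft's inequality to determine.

Kraft inequality: Σ 2^(-l_i) ≤ 1 for prefix-free code
Calculating: 2^(-2) + 2^(-3) + 2^(-3) + 2^(-4) + 2^(-5) + 2^(-6) + 2^(-6)
= 0.25 + 0.125 + 0.125 + 0.0625 + 0.03125 + 0.015625 + 0.015625
= 0.6250
Since 0.6250 ≤ 1, prefix-free code exists


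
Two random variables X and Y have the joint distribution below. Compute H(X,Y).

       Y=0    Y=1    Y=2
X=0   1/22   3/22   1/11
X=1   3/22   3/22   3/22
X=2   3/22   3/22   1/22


H(X,Y) = -Σ p(x,y) log₂ p(x,y)
  p(0,0)=1/22: -0.0455 × log₂(0.0455) = 0.2027
  p(0,1)=3/22: -0.1364 × log₂(0.1364) = 0.3920
  p(0,2)=1/11: -0.0909 × log₂(0.0909) = 0.3145
  p(1,0)=3/22: -0.1364 × log₂(0.1364) = 0.3920
  p(1,1)=3/22: -0.1364 × log₂(0.1364) = 0.3920
  p(1,2)=3/22: -0.1364 × log₂(0.1364) = 0.3920
  p(2,0)=3/22: -0.1364 × log₂(0.1364) = 0.3920
  p(2,1)=3/22: -0.1364 × log₂(0.1364) = 0.3920
  p(2,2)=1/22: -0.0455 × log₂(0.0455) = 0.2027
H(X,Y) = 3.0717 bits


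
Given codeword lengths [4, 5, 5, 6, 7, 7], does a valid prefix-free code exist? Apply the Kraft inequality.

Kraft inequality: Σ 2^(-l_i) ≤ 1 for prefix-free code
Calculating: 2^(-4) + 2^(-5) + 2^(-5) + 2^(-6) + 2^(-7) + 2^(-7)
= 0.0625 + 0.03125 + 0.03125 + 0.015625 + 0.0078125 + 0.0078125
= 0.1562
Since 0.1562 ≤ 1, prefix-free code exists


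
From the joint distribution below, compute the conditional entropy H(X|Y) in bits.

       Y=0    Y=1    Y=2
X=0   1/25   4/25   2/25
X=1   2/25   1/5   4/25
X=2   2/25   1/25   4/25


H(X|Y) = Σ_y p(y) H(X|Y=y)
  p(Y=0) = 1/5, H(X|Y=0) = 1.5219
  p(Y=1) = 2/5, H(X|Y=1) = 1.3610
  p(Y=2) = 2/5, H(X|Y=2) = 1.5219
H(X|Y) = 0.2000×1.5219 + 0.4000×1.3610 + 0.4000×1.5219 = 1.4575 bits


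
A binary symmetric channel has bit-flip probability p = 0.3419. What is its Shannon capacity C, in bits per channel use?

For BSC with error probability p:
C = 1 - H(p) where H(p) is binary entropy
H(0.3419) = -0.3419 × log₂(0.3419) - 0.6581 × log₂(0.6581)
H(p) = 0.9266
C = 1 - 0.9266 = 0.0734 bits/use


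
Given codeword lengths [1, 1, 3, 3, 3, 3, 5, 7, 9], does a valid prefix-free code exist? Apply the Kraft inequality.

Kraft inequality: Σ 2^(-l_i) ≤ 1 for prefix-free code
Calculating: 2^(-1) + 2^(-1) + 2^(-3) + 2^(-3) + 2^(-3) + 2^(-3) + 2^(-5) + 2^(-7) + 2^(-9)
= 0.5 + 0.5 + 0.125 + 0.125 + 0.125 + 0.125 + 0.03125 + 0.0078125 + 0.001953125
= 1.5410
Since 1.5410 > 1, prefix-free code does not exist


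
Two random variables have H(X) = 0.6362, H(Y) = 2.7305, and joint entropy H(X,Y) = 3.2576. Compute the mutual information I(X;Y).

I(X;Y) = H(X) + H(Y) - H(X,Y)
I(X;Y) = 0.6362 + 2.7305 - 3.2576 = 0.1091 bits


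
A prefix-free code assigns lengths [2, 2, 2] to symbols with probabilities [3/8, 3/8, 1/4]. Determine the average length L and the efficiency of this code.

Average length L = Σ p_i × l_i = 2.0000 bits
Entropy H = 1.5613 bits
Efficiency η = H/L × 100% = 78.06%


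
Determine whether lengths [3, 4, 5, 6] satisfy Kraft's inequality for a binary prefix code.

Kraft inequality: Σ 2^(-l_i) ≤ 1 for prefix-free code
Calculating: 2^(-3) + 2^(-4) + 2^(-5) + 2^(-6)
= 0.125 + 0.0625 + 0.03125 + 0.015625
= 0.2344
Since 0.2344 ≤ 1, prefix-free code exists


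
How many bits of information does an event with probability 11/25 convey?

Information content I(x) = -log₂(p(x))
I = -log₂(11/25) = -log₂(0.4400)
I = 1.1844 bits


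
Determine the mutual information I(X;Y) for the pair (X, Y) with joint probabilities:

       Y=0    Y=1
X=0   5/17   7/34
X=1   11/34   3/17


H(X) = 1.0000, H(Y) = 0.9597, H(X,Y) = 1.9570
I(X;Y) = H(X) + H(Y) - H(X,Y) = 0.0026 bits


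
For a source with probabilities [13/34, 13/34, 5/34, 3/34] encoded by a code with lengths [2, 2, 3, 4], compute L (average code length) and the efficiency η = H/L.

Average length L = Σ p_i × l_i = 2.3235 bits
Entropy H = 1.7764 bits
Efficiency η = H/L × 100% = 76.45%


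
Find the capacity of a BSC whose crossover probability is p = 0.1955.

For BSC with error probability p:
C = 1 - H(p) where H(p) is binary entropy
H(0.1955) = -0.1955 × log₂(0.1955) - 0.8045 × log₂(0.8045)
H(p) = 0.7128
C = 1 - 0.7128 = 0.2872 bits/use


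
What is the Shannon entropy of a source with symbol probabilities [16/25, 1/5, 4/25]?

H(X) = -Σ p(x) log₂ p(x)
  -16/25 × log₂(16/25) = 0.4121
  -1/5 × log₂(1/5) = 0.4644
  -4/25 × log₂(4/25) = 0.4230
H(X) = 1.2995 bits


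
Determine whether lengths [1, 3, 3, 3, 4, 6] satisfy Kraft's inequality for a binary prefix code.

Kraft inequality: Σ 2^(-l_i) ≤ 1 for prefix-free code
Calculating: 2^(-1) + 2^(-3) + 2^(-3) + 2^(-3) + 2^(-4) + 2^(-6)
= 0.5 + 0.125 + 0.125 + 0.125 + 0.0625 + 0.015625
= 0.9531
Since 0.9531 ≤ 1, prefix-free code exists


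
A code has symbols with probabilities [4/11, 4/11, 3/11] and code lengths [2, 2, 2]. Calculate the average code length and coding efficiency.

Average length L = Σ p_i × l_i = 2.0000 bits
Entropy H = 1.5726 bits
Efficiency η = H/L × 100% = 78.63%


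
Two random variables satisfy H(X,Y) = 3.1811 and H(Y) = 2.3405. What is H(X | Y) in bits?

Chain rule: H(X,Y) = H(X|Y) + H(Y)
H(X|Y) = H(X,Y) - H(Y) = 3.1811 - 2.3405 = 0.8406 bits


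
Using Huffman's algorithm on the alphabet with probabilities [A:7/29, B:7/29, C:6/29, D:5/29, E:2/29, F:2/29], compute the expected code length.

Huffman tree construction:
Combine smallest probabilities repeatedly
Resulting codes:
  A: 01 (length 2)
  B: 10 (length 2)
  C: 00 (length 2)
  D: 111 (length 3)
  E: 1100 (length 4)
  F: 1101 (length 4)
Average length = Σ p(s) × length(s) = 2.4483 bits


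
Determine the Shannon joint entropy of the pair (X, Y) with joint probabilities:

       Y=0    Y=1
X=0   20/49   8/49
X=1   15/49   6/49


H(X,Y) = -Σ p(x,y) log₂ p(x,y)
  p(0,0)=20/49: -0.4082 × log₂(0.4082) = 0.5277
  p(0,1)=8/49: -0.1633 × log₂(0.1633) = 0.4269
  p(1,0)=15/49: -0.3061 × log₂(0.3061) = 0.5228
  p(1,1)=6/49: -0.1224 × log₂(0.1224) = 0.3710
H(X,Y) = 1.8483 bits


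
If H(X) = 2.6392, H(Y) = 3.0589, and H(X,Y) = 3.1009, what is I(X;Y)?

I(X;Y) = H(X) + H(Y) - H(X,Y)
I(X;Y) = 2.6392 + 3.0589 - 3.1009 = 2.5972 bits


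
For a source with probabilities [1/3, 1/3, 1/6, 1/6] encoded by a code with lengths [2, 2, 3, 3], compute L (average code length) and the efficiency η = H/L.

Average length L = Σ p_i × l_i = 2.3333 bits
Entropy H = 1.9183 bits
Efficiency η = H/L × 100% = 82.21%


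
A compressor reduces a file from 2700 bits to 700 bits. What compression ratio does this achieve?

Compression ratio = Original / Compressed
= 2700 / 700 = 3.86:1


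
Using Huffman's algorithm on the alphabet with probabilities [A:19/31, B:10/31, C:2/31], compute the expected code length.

Huffman tree construction:
Combine smallest probabilities repeatedly
Resulting codes:
  A: 1 (length 1)
  B: 01 (length 2)
  C: 00 (length 2)
Average length = Σ p(s) × length(s) = 1.3871 bits


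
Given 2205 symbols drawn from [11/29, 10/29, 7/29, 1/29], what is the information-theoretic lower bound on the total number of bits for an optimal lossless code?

Entropy H = 1.7227 bits/symbol
Minimum bits = H × n = 1.7227 × 2205
= 3798.45 bits


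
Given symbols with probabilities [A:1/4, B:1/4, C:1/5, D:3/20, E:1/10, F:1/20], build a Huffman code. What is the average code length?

Huffman tree construction:
Combine smallest probabilities repeatedly
Resulting codes:
  A: 01 (length 2)
  B: 10 (length 2)
  C: 00 (length 2)
  D: 110 (length 3)
  E: 1111 (length 4)
  F: 1110 (length 4)
Average length = Σ p(s) × length(s) = 2.4500 bits


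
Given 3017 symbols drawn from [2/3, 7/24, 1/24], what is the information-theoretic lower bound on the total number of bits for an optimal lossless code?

Entropy H = 1.0995 bits/symbol
Minimum bits = H × n = 1.0995 × 3017
= 3317.14 bits


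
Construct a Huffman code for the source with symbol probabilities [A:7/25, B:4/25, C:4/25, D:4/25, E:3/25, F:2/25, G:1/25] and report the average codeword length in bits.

Huffman tree construction:
Combine smallest probabilities repeatedly
Resulting codes:
  A: 10 (length 2)
  B: 110 (length 3)
  C: 111 (length 3)
  D: 00 (length 2)
  E: 010 (length 3)
  F: 0111 (length 4)
  G: 0110 (length 4)
Average length = Σ p(s) × length(s) = 2.6800 bits


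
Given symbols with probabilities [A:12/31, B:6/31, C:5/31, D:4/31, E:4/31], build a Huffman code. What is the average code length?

Huffman tree construction:
Combine smallest probabilities repeatedly
Resulting codes:
  A: 0 (length 1)
  B: 111 (length 3)
  C: 110 (length 3)
  D: 100 (length 3)
  E: 101 (length 3)
Average length = Σ p(s) × length(s) = 2.2258 bits


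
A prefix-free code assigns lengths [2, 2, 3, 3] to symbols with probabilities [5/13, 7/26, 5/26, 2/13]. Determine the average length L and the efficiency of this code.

Average length L = Σ p_i × l_i = 2.3462 bits
Entropy H = 1.9127 bits
Efficiency η = H/L × 100% = 81.53%


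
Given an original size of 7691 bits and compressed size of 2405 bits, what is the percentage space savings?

Space savings = (1 - Compressed/Original) × 100%
= (1 - 2405/7691) × 100%
= 68.73%


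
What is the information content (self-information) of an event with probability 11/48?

Information content I(x) = -log₂(p(x))
I = -log₂(11/48) = -log₂(0.2292)
I = 2.1255 bits


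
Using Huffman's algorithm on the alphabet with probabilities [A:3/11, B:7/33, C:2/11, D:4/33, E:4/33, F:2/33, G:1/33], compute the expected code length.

Huffman tree construction:
Combine smallest probabilities repeatedly
Resulting codes:
  A: 10 (length 2)
  B: 00 (length 2)
  C: 111 (length 3)
  D: 011 (length 3)
  E: 110 (length 3)
  F: 0101 (length 4)
  G: 0100 (length 4)
Average length = Σ p(s) × length(s) = 2.6061 bits


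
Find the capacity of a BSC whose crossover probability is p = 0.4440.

For BSC with error probability p:
C = 1 - H(p) where H(p) is binary entropy
H(0.4440) = -0.4440 × log₂(0.4440) - 0.5560 × log₂(0.5560)
H(p) = 0.9909
C = 1 - 0.9909 = 0.0091 bits/use


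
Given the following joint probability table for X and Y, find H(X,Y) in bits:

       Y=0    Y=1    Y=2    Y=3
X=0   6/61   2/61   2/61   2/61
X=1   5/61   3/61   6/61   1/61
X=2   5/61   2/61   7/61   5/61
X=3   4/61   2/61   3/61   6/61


H(X,Y) = -Σ p(x,y) log₂ p(x,y)
  p(0,0)=6/61: -0.0984 × log₂(0.0984) = 0.3291
  p(0,1)=2/61: -0.0328 × log₂(0.0328) = 0.1617
  p(0,2)=2/61: -0.0328 × log₂(0.0328) = 0.1617
  p(0,3)=2/61: -0.0328 × log₂(0.0328) = 0.1617
  p(1,0)=5/61: -0.0820 × log₂(0.0820) = 0.2958
  p(1,1)=3/61: -0.0492 × log₂(0.0492) = 0.2137
  p(1,2)=6/61: -0.0984 × log₂(0.0984) = 0.3291
  p(1,3)=1/61: -0.0164 × log₂(0.0164) = 0.0972
  p(2,0)=5/61: -0.0820 × log₂(0.0820) = 0.2958
  p(2,1)=2/61: -0.0328 × log₂(0.0328) = 0.1617
  p(2,2)=7/61: -0.1148 × log₂(0.1148) = 0.3584
  p(2,3)=5/61: -0.0820 × log₂(0.0820) = 0.2958
  p(3,0)=4/61: -0.0656 × log₂(0.0656) = 0.2578
  p(3,1)=2/61: -0.0328 × log₂(0.0328) = 0.1617
  p(3,2)=3/61: -0.0492 × log₂(0.0492) = 0.2137
  p(3,3)=6/61: -0.0984 × log₂(0.0984) = 0.3291
H(X,Y) = 3.8239 bits


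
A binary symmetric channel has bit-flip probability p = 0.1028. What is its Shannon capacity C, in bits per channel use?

For BSC with error probability p:
C = 1 - H(p) where H(p) is binary entropy
H(0.1028) = -0.1028 × log₂(0.1028) - 0.8972 × log₂(0.8972)
H(p) = 0.4778
C = 1 - 0.4778 = 0.5222 bits/use


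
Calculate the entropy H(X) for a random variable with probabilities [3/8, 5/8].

H(X) = -Σ p(x) log₂ p(x)
  -3/8 × log₂(3/8) = 0.5306
  -5/8 × log₂(5/8) = 0.4238
H(X) = 0.9544 bits


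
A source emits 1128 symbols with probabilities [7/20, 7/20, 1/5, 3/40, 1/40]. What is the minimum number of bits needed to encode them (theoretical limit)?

Entropy H = 1.9379 bits/symbol
Minimum bits = H × n = 1.9379 × 1128
= 2185.96 bits


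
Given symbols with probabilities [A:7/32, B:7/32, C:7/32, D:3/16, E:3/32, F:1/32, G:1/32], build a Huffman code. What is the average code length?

Huffman tree construction:
Combine smallest probabilities repeatedly
Resulting codes:
  A: 00 (length 2)
  B: 01 (length 2)
  C: 10 (length 2)
  D: 111 (length 3)
  E: 1101 (length 4)
  F: 11000 (length 5)
  G: 11001 (length 5)
Average length = Σ p(s) × length(s) = 2.5625 bits


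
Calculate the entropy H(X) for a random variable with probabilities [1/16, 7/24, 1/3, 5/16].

H(X) = -Σ p(x) log₂ p(x)
  -1/16 × log₂(1/16) = 0.2500
  -7/24 × log₂(7/24) = 0.5185
  -1/3 × log₂(1/3) = 0.5283
  -5/16 × log₂(5/16) = 0.5244
H(X) = 1.8212 bits


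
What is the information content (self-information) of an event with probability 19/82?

Information content I(x) = -log₂(p(x))
I = -log₂(19/82) = -log₂(0.2317)
I = 2.1096 bits


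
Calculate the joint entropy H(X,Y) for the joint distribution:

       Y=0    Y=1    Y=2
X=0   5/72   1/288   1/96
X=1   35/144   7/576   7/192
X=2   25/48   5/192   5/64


H(X,Y) = -Σ p(x,y) log₂ p(x,y)
  p(0,0)=5/72: -0.0694 × log₂(0.0694) = 0.2672
  p(0,1)=1/288: -0.0035 × log₂(0.0035) = 0.0284
  p(0,2)=1/96: -0.0104 × log₂(0.0104) = 0.0686
  p(1,0)=35/144: -0.2431 × log₂(0.2431) = 0.4960
  p(1,1)=7/576: -0.0122 × log₂(0.0122) = 0.0773
  p(1,2)=7/192: -0.0365 × log₂(0.0365) = 0.1742
  p(2,0)=25/48: -0.5208 × log₂(0.5208) = 0.4902
  p(2,1)=5/192: -0.0260 × log₂(0.0260) = 0.1371
  p(2,2)=5/64: -0.0781 × log₂(0.0781) = 0.2873
H(X,Y) = 2.0262 bits


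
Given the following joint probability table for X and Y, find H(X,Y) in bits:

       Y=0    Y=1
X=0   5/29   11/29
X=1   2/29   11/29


H(X,Y) = -Σ p(x,y) log₂ p(x,y)
  p(0,0)=5/29: -0.1724 × log₂(0.1724) = 0.4373
  p(0,1)=11/29: -0.3793 × log₂(0.3793) = 0.5305
  p(1,0)=2/29: -0.0690 × log₂(0.0690) = 0.2661
  p(1,1)=11/29: -0.3793 × log₂(0.3793) = 0.5305
H(X,Y) = 1.7643 bits


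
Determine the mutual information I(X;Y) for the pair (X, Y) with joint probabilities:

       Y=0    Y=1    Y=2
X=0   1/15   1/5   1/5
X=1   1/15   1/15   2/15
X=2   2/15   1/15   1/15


H(X) = 1.5301, H(Y) = 1.5656, H(X,Y) = 3.0062
I(X;Y) = H(X) + H(Y) - H(X,Y) = 0.0895 bits


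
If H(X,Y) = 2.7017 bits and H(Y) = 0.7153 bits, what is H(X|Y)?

Chain rule: H(X,Y) = H(X|Y) + H(Y)
H(X|Y) = H(X,Y) - H(Y) = 2.7017 - 0.7153 = 1.9864 bits


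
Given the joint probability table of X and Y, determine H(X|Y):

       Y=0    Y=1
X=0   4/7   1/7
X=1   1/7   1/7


H(X|Y) = Σ_y p(y) H(X|Y=y)
  p(Y=0) = 5/7, H(X|Y=0) = 0.7219
  p(Y=1) = 2/7, H(X|Y=1) = 1.0000
H(X|Y) = 0.7143×0.7219 + 0.2857×1.0000 = 0.8014 bits


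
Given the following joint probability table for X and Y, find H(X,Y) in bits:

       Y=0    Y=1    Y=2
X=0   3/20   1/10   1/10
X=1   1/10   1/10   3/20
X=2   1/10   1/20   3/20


H(X,Y) = -Σ p(x,y) log₂ p(x,y)
  p(0,0)=3/20: -0.1500 × log₂(0.1500) = 0.4105
  p(0,1)=1/10: -0.1000 × log₂(0.1000) = 0.3322
  p(0,2)=1/10: -0.1000 × log₂(0.1000) = 0.3322
  p(1,0)=1/10: -0.1000 × log₂(0.1000) = 0.3322
  p(1,1)=1/10: -0.1000 × log₂(0.1000) = 0.3322
  p(1,2)=3/20: -0.1500 × log₂(0.1500) = 0.4105
  p(2,0)=1/10: -0.1000 × log₂(0.1000) = 0.3322
  p(2,1)=1/20: -0.0500 × log₂(0.0500) = 0.2161
  p(2,2)=3/20: -0.1500 × log₂(0.1500) = 0.4105
H(X,Y) = 3.1087 bits
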